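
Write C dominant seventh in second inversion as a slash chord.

Second inversion of C dominant seventh has the fifth (G) in the bass. As a slash chord: C7/G.

C7/G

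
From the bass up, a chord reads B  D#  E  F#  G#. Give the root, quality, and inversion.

Reducing to letter names: B, D#, E, F#, G#. These stack in thirds as E–G#–B–D#–F# — an E major ninth chord.
B is the fifth of E major ninth; fifth in the bass means second inversion.

E major ninth, second inversion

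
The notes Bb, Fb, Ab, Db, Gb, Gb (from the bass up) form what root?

The distinct letter names are Bb, Fb, Ab, Db, Gb. Arranged as a stack of thirds they read Gb–Bb–Db–Fb–Ab, so Gb is the root (a Gb dominant ninth chord).

Gb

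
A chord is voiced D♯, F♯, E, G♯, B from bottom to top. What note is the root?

The distinct letter names are D#, F#, E, G#, B. Arranged as a stack of thirds they read E–G#–B–D#–F#, so E is the root (an E major ninth chord).

E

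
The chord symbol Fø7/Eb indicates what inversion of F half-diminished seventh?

third inversion

Fø7/Eb means F half-diminished seventh with Eb in the bass. Eb is the seventh of F half-diminished seventh (F–Ab–Cb–Eb), so this is third inversion.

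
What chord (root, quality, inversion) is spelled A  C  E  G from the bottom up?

A minor seventh, root position

The distinct note names are A, C, E, G. Stacked in thirds they read A–C–E–G, which is a minor seventh chord on A.
With the root (A) in the bass, the chord is in root position (figured bass 7).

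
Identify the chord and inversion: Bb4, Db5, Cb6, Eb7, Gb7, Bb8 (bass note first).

The distinct note names are Bb, Db, Cb, Eb, Gb. Stacked in thirds they read Cb–Eb–Gb–Bb–Db, which is a major ninth chord on Cb.
The lowest note is Bb, the seventh of the chord, so this is third inversion.

Cb major ninth, third inversion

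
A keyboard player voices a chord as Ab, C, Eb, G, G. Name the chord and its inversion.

Ab major seventh, root position

The distinct note names are Ab, C, Eb, G. Stacked in thirds they read Ab–C–Eb–G, which is a major seventh chord on Ab.
The lowest note is Ab, the root of the chord, so this is root position (figured bass 7).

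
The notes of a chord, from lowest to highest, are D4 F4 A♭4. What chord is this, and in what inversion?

D diminished, root position

Reducing to letter names: D, F, Ab. These stack in thirds as D–F–Ab — a D diminished triad.
With the root (D) in the bass, the chord is in root position (figured bass 5/3).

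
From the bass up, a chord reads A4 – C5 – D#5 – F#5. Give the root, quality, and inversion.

Reducing to letter names: A, C, D#, F#. These stack in thirds as D#–F#–A–C — a D# diminished seventh chord.
With the fifth (A) in the bass, the chord is in second inversion (figured bass 4/3).

D# diminished seventh, second inversion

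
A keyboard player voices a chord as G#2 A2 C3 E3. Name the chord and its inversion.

Reducing to letter names: G#, A, C, E. These stack in thirds as A–C–E–G# — an A minor-major seventh chord.
G# is the seventh of A minor-major seventh; seventh in the bass means third inversion (figured bass 4/2).

A minor-major seventh, third inversion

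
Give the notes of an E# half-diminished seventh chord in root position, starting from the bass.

The chord tones are E#–G#–B–D#. With the root (E#) lowest for root position: E#, G#, B, D#.

E#, G#, B, D#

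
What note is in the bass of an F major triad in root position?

In root position the root is lowest. For F major (F–A–C) that is F.

F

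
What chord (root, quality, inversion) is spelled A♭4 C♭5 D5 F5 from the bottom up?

Reducing to letter names: Ab, Cb, D, F. These stack in thirds as D–F–Ab–Cb — a D diminished seventh chord.
The lowest note is Ab, the fifth of the chord, so this is second inversion (figured bass 4/3).

D diminished seventh, second inversion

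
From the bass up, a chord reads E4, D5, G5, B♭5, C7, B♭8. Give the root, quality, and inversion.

C dominant ninth, first inversion

The pitch classes E, D, G, Bb, C arrange in thirds as C–E–G–Bb–D: a C dominant ninth chord.
The lowest note is E, the third of the chord, so this is first inversion.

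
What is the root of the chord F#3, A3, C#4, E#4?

The distinct letter names are F#, A, C#, E#. Arranged as a stack of thirds they read F#–A–C#–E#, so F# is the root (an F# minor-major seventh chord).

F#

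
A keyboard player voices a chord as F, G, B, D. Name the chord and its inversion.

Reducing to letter names: F, G, B, D. These stack in thirds as G–B–D–F — a G dominant seventh chord.
F is the seventh of G dominant seventh; seventh in the bass means third inversion (figured bass 4/2).

G dominant seventh, third inversion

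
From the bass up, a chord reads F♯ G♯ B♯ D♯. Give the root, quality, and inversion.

The distinct note names are F#, G#, B#, D#. Stacked in thirds they read G#–B#–D#–F#, which is a dominant seventh chord on G#.
F# is the seventh of G# dominant seventh; seventh in the bass means third inversion (figured bass 4/2).

G# dominant seventh, third inversion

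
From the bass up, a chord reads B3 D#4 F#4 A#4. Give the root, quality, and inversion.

The distinct note names are B, D#, F#, A#. Stacked in thirds they read B–D#–F#–A#, which is a major seventh chord on B.
The lowest note is B, the root of the chord, so this is root position (figured bass 7).

B major seventh, root position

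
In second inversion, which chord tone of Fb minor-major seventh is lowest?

Cb

In second inversion the fifth is lowest. For Fb minor-major seventh (Fb–Abb–Cb–Eb) that is Cb.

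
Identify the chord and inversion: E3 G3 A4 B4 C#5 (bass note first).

Reducing to letter names: E, G, A, B, C#. These stack in thirds as A–C#–E–G–B — an A dominant ninth chord.
The lowest note is E, the fifth of the chord, so this is second inversion.

A dominant ninth, second inversion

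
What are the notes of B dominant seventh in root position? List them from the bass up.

Spelling B dominant seventh: B–D#–F#–A. In root position the root is bass, giving B, D#, F#, A from the bottom.

B, D#, F#, A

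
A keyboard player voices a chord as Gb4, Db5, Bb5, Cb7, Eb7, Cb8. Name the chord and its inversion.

The distinct note names are Gb, Db, Bb, Cb, Eb. Stacked in thirds they read Cb–Eb–Gb–Bb–Db, which is a major ninth chord on Cb.
Gb is the fifth of Cb major ninth; fifth in the bass means second inversion.

Cb major ninth, second inversion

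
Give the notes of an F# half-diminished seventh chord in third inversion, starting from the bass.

E, F#, A, C

The chord tones are F#–A–C–E. With the seventh (E) lowest for third inversion: E, F#, A, C.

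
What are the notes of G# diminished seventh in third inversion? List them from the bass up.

G# diminished seventh is G#–B–D–F. Third inversion puts the seventh (F) in the bass, with the remaining tones above: F, G#, B, D.

F, G#, B, D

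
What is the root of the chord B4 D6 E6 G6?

E

The distinct letter names are B, D, E, G. Arranged as a stack of thirds they read E–G–B–D, so E is the root (an E minor seventh chord).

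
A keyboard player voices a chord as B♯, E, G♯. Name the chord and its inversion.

The pitch classes B#, E, G# arrange in thirds as E–G#–B#: an E augmented triad.
B# is the fifth of E augmented; fifth in the bass means second inversion (figured bass 6/4).

E augmented, second inversion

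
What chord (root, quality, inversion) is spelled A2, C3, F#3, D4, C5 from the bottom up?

The pitch classes A, C, F#, D arrange in thirds as D–F#–A–C: a D dominant seventh chord.
With the fifth (A) in the bass, the chord is in second inversion (figured bass 4/3).

D dominant seventh, second inversion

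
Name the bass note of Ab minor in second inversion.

Eb

Ab minor is Ab–Cb–Eb. Second inversion places the fifth in the bass: Eb.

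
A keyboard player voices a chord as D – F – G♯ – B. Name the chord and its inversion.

The pitch classes D, F, G#, B arrange in thirds as G#–B–D–F: a G# diminished seventh chord.
With the fifth (D) in the bass, the chord is in second inversion (figured bass 4/3).

G# diminished seventh, second inversion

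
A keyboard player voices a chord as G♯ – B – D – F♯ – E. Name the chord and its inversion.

E dominant ninth, first inversion

The pitch classes G#, B, D, F#, E arrange in thirds as E–G#–B–D–F#: an E dominant ninth chord.
The lowest note is G#, the third of the chord, so this is first inversion.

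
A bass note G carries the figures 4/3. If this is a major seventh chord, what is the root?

C

The figures 4/3 mean the fifth of the chord is in the bass. If G is the fifth of a major seventh chord, the root is C (chord tones C–E–G–B).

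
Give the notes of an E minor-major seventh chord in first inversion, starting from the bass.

G, B, D#, E

Spelling E minor-major seventh: E–G–B–D#. In first inversion the third is bass, giving G, B, D#, E from the bottom.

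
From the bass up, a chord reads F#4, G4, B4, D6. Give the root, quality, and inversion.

The pitch classes F#, G, B, D arrange in thirds as G–B–D–F#: a G major seventh chord.
The lowest note is F#, the seventh of the chord, so this is third inversion (figured bass 4/2).

G major seventh, third inversion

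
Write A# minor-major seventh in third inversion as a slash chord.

A#m(maj7)/G##

Third inversion of A# minor-major seventh has the seventh (G##) in the bass. As a slash chord: A#m(maj7)/G##.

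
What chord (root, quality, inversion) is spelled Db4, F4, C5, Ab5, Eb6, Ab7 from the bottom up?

Reducing to letter names: Db, F, C, Ab, Eb. These stack in thirds as Db–F–Ab–C–Eb — a Db major ninth chord.
Db is the root of Db major ninth; root in the bass means root position.

Db major ninth, root position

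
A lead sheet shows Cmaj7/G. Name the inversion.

second inversion

Cmaj7/G means C major seventh with G in the bass. G is the fifth of C major seventh (C–E–G–B), so this is second inversion.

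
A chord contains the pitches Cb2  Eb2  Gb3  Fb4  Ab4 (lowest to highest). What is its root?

The distinct letter names are Cb, Eb, Gb, Fb, Ab. Arranged as a stack of thirds they read Fb–Ab–Cb–Eb–Gb, so Fb is the root (an Fb major ninth chord).

Fb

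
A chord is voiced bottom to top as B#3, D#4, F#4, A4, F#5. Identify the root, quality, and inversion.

Reducing to letter names: B#, D#, F#, A. These stack in thirds as B#–D#–F#–A — a B# diminished seventh chord.
B# is the root of B# diminished seventh; root in the bass means root position (figured bass 7).

B# diminished seventh, root position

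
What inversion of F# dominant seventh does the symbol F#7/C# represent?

F#7/C# means F# dominant seventh with C# in the bass. C# is the fifth of F# dominant seventh (F#–A#–C#–E), so this is second inversion.

second inversion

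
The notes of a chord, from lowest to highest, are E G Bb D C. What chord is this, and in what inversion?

C dominant ninth, first inversion

The distinct note names are E, G, Bb, D, C. Stacked in thirds they read C–E–G–Bb–D, which is a dominant ninth chord on C.
E is the third of C dominant ninth; third in the bass means first inversion.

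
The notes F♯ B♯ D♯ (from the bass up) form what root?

F#, B#, D# are the tones of a B# diminished triad (B#–D#–F#), making B# the root.

B#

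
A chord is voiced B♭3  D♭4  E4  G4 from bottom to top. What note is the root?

Bb, Db, E, G are the tones of an E diminished seventh chord (E–G–Bb–Db), making E the root.

E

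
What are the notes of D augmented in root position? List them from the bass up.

The chord tones are D–F#–A#. With the root (D) lowest for root position: D, F#, A#.

D, F#, A#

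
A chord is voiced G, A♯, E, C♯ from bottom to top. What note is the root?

A#

Reordering G, A#, E, C# into stacked thirds gives A#–C#–E–G; the bottom of that stack, A#, is the root.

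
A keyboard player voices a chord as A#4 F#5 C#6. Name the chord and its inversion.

The pitch classes A#, F#, C# arrange in thirds as F#–A#–C#: an F# major triad.
A# is the third of F# major; third in the bass means first inversion (figured bass 6).

F# major, first inversion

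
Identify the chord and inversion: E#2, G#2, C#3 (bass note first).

Reducing to letter names: E#, G#, C#. These stack in thirds as C#–E#–G# — a C# major triad.
E# is the third of C# major; third in the bass means first inversion (figured bass 6).

C# major, first inversion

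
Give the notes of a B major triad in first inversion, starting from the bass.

The chord tones are B–D#–F#. With the third (D#) lowest for first inversion: D#, F#, B.

D#, F#, B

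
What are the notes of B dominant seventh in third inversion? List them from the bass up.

A, B, D#, F#

The chord tones are B–D#–F#–A. With the seventh (A) lowest for third inversion: A, B, D#, F#.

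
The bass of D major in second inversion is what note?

A

D major is D–F#–A. Second inversion places the fifth in the bass: A.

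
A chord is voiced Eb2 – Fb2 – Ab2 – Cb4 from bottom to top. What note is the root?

Reordering Eb, Fb, Ab, Cb into stacked thirds gives Fb–Ab–Cb–Eb; the bottom of that stack, Fb, is the root.

Fb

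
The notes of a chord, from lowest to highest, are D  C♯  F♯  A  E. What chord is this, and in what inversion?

The distinct note names are D, C#, F#, A, E. Stacked in thirds they read D–F#–A–C#–E, which is a major ninth chord on D.
The lowest note is D, the root of the chord, so this is root position.

D major ninth, root position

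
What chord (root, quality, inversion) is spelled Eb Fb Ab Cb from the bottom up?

Reducing to letter names: Eb, Fb, Ab, Cb. These stack in thirds as Fb–Ab–Cb–Eb — an Fb major seventh chord.
The lowest note is Eb, the seventh of the chord, so this is third inversion (figured bass 4/2).

Fb major seventh, third inversion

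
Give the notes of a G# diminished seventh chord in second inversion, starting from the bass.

D, F, G#, B

G# diminished seventh is G#–B–D–F. Second inversion puts the fifth (D) in the bass, with the remaining tones above: D, F, G#, B.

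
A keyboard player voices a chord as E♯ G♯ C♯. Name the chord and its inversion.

The pitch classes E#, G#, C# arrange in thirds as C#–E#–G#: a C# major triad.
The lowest note is E#, the third of the chord, so this is first inversion (figured bass 6).

C# major, first inversion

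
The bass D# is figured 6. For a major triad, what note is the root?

B

The figures 6 mean the third of the chord is in the bass. If D# is the third of a major triad, the root is B (chord tones B–D#–F#).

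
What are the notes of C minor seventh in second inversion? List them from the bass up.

C minor seventh is C–Eb–G–Bb. Second inversion puts the fifth (G) in the bass, with the remaining tones above: G, Bb, C, Eb.

G, Bb, C, Eb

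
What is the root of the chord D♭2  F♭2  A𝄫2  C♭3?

Db

Reordering Db, Fb, Abb, Cb into stacked thirds gives Db–Fb–Abb–Cb; the bottom of that stack, Db, is the root.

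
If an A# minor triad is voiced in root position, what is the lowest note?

A# minor is A#–C#–E#. Root position places the root in the bass: A#.

A#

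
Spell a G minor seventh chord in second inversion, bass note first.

The chord tones are G–Bb–D–F. With the fifth (D) lowest for second inversion: D, F, G, Bb.

D, F, G, Bb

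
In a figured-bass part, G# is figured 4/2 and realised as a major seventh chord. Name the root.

The figures 4/2 mean the seventh of the chord is in the bass. If G# is the seventh of a major seventh chord, the root is A (chord tones A–C#–E–G#).

A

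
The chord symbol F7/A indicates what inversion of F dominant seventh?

first inversion

F7/A means F dominant seventh with A in the bass. A is the third of F dominant seventh (F–A–C–Eb), so this is first inversion.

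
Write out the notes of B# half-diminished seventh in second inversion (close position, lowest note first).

The chord tones are B#–D#–F#–A#. With the fifth (F#) lowest for second inversion: F#, A#, B#, D#.

F#, A#, B#, D#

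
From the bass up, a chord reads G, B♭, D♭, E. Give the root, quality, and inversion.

The distinct note names are G, Bb, Db, E. Stacked in thirds they read E–G–Bb–Db, which is a diminished seventh chord on E.
G is the third of E diminished seventh; third in the bass means first inversion (figured bass 6/5).

E diminished seventh, first inversion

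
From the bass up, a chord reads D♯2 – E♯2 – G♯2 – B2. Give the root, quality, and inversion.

The distinct note names are D#, E#, G#, B. Stacked in thirds they read E#–G#–B–D#, which is a half-diminished seventh chord on E#.
The lowest note is D#, the seventh of the chord, so this is third inversion (figured bass 4/2).

E# half-diminished seventh, third inversion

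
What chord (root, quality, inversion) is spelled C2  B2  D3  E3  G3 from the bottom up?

C major ninth, root position

The pitch classes C, B, D, E, G arrange in thirds as C–E–G–B–D: a C major ninth chord.
With the root (C) in the bass, the chord is in root position.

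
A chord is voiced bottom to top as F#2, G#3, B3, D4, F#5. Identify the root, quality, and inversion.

G# half-diminished seventh, third inversion

The pitch classes F#, G#, B, D arrange in thirds as G#–B–D–F#: a G# half-diminished seventh chord.
With the seventh (F#) in the bass, the chord is in third inversion (figured bass 4/2).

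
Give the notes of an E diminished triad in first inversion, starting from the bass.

G, Bb, E

The chord tones are E–G–Bb. With the third (G) lowest for first inversion: G, Bb, E.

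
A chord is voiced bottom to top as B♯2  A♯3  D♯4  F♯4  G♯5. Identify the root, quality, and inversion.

G# dominant ninth, first inversion

The pitch classes B#, A#, D#, F#, G# arrange in thirds as G#–B#–D#–F#–A#: a G# dominant ninth chord.
With the third (B#) in the bass, the chord is in first inversion.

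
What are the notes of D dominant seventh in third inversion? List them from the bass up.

C, D, F#, A

Spelling D dominant seventh: D–F#–A–C. In third inversion the seventh is bass, giving C, D, F#, A from the bottom.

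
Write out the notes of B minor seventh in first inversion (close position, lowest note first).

The chord tones are B–D–F#–A. With the third (D) lowest for first inversion: D, F#, A, B.

D, F#, A, B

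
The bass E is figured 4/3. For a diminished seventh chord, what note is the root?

The figures 4/3 mean the fifth of the chord is in the bass. If E is the fifth of a diminished seventh chord, the root is A# (chord tones A#–C#–E–G).

A#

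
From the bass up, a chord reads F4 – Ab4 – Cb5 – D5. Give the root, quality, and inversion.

The distinct note names are F, Ab, Cb, D. Stacked in thirds they read D–F–Ab–Cb, which is a diminished seventh chord on D.
With the third (F) in the bass, the chord is in first inversion (figured bass 6/5).

D diminished seventh, first inversion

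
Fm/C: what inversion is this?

second inversion

Fm/C means F minor with C in the bass. C is the fifth of F minor (F–Ab–C), so this is second inversion.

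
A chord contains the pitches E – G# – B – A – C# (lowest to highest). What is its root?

E, G#, B, A, C# are the tones of an A major ninth chord (A–C#–E–G#–B), making A the root.

A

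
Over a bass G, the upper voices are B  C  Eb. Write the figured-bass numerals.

The notes G, B, C, Eb stack in thirds as C–Eb–G–B — a C minor-major seventh chord. The bass G is the fifth, so this is second inversion: figured 4/3.

4/3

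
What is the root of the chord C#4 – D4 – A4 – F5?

D

C#, D, A, F are the tones of a D minor-major seventh chord (D–F–A–C#), making D the root.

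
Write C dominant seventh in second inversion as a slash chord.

Second inversion of C dominant seventh has the fifth (G) in the bass. As a slash chord: C7/G.

C7/G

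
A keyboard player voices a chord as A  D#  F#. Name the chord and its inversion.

D# diminished, second inversion

The distinct note names are A, D#, F#. Stacked in thirds they read D#–F#–A, which is a diminished triad on D#.
A is the fifth of D# diminished; fifth in the bass means second inversion (figured bass 6/4).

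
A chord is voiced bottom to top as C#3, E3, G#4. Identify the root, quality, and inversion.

Reducing to letter names: C#, E, G#. These stack in thirds as C#–E–G# — a C# minor triad.
With the root (C#) in the bass, the chord is in root position (figured bass 5/3).

C# minor, root position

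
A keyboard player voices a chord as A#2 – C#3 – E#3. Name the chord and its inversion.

The pitch classes A#, C#, E# arrange in thirds as A#–C#–E#: an A# minor triad.
The lowest note is A#, the root of the chord, so this is root position (figured bass 5/3).

A# minor, root position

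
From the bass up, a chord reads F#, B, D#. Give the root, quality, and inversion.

The pitch classes F#, B, D# arrange in thirds as B–D#–F#: a B major triad.
The lowest note is F#, the fifth of the chord, so this is second inversion (figured bass 6/4).

B major, second inversion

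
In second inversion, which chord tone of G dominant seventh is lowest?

D

The fifth of G dominant seventh (G–B–D–F) is D; that is the bass in second inversion.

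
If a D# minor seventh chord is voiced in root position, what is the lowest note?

The root of D# minor seventh (D#–F#–A#–C#) is D#; that is the bass in root position.

D#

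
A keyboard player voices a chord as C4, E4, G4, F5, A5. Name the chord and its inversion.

Reducing to letter names: C, E, G, F, A. These stack in thirds as F–A–C–E–G — an F major ninth chord.
C is the fifth of F major ninth; fifth in the bass means second inversion.

F major ninth, second inversion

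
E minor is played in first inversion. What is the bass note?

G

The third of E minor (E–G–B) is G; that is the bass in first inversion.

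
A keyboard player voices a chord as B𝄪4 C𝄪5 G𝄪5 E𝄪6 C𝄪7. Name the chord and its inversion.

C## major seventh, third inversion

The pitch classes B##, C##, G##, E## arrange in thirds as C##–E##–G##–B##: a C## major seventh chord.
B## is the seventh of C## major seventh; seventh in the bass means third inversion (figured bass 4/2).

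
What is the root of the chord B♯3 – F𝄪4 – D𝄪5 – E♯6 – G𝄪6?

B#, F##, D##, E#, G## are the tones of an E# major ninth chord (E#–G##–B#–D##–F##), making E# the root.

E#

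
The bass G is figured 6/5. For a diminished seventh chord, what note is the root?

The figures 6/5 mean the third of the chord is in the bass. If G is the third of a diminished seventh chord, the root is E (chord tones E–G–Bb–Db).

E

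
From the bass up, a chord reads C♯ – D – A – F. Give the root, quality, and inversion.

Reducing to letter names: C#, D, A, F. These stack in thirds as D–F–A–C# — a D minor-major seventh chord.
The lowest note is C#, the seventh of the chord, so this is third inversion (figured bass 4/2).

D minor-major seventh, third inversion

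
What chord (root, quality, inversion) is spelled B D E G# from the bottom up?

The pitch classes B, D, E, G# arrange in thirds as E–G#–B–D: an E dominant seventh chord.
With the fifth (B) in the bass, the chord is in second inversion (figured bass 4/3).

E dominant seventh, second inversion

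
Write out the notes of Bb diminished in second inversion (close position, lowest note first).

The chord tones are Bb–Db–Fb. With the fifth (Fb) lowest for second inversion: Fb, Bb, Db.

Fb, Bb, Db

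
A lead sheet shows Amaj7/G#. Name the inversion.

Amaj7/G# means A major seventh with G# in the bass. G# is the seventh of A major seventh (A–C#–E–G#), so this is third inversion.

third inversion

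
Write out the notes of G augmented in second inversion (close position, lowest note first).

G augmented is G–B–D#. Second inversion puts the fifth (D#) in the bass, with the remaining tones above: D#, G, B.

D#, G, B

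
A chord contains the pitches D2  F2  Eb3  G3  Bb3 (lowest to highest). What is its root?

D, F, Eb, G, Bb are the tones of an Eb major ninth chord (Eb–G–Bb–D–F), making Eb the root.

Eb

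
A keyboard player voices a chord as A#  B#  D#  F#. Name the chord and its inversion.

B# half-diminished seventh, third inversion

The pitch classes A#, B#, D#, F# arrange in thirds as B#–D#–F#–A#: a B# half-diminished seventh chord.
The lowest note is A#, the seventh of the chord, so this is third inversion (figured bass 4/2).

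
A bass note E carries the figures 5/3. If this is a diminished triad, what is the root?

E

The figures 5/3 mean the root of the chord is in the bass. If E is the root of a diminished triad, the root is E (chord tones E–G–Bb).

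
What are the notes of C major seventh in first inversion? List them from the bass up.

The chord tones are C–E–G–B. With the third (E) lowest for first inversion: E, G, B, C.

E, G, B, C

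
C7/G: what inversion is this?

second inversion

C7/G means C dominant seventh with G in the bass. G is the fifth of C dominant seventh (C–E–G–Bb), so this is second inversion.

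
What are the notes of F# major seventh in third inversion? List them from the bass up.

Spelling F# major seventh: F#–A#–C#–E#. In third inversion the seventh is bass, giving E#, F#, A#, C# from the bottom.

E#, F#, A#, C#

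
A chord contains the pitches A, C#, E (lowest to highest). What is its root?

A, C#, E are the tones of an A major triad (A–C#–E), making A the root.

A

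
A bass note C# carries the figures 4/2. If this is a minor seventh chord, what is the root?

D#

The figures 4/2 mean the seventh of the chord is in the bass. If C# is the seventh of a minor seventh chord, the root is D# (chord tones D#–F#–A#–C#).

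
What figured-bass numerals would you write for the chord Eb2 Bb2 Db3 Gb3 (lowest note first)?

The notes Eb, Bb, Db, Gb stack in thirds as Eb–Gb–Bb–Db — an Eb minor seventh chord. The bass Eb is the root, so this is root position: figured 7.

7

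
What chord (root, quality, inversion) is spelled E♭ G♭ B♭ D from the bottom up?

Eb minor-major seventh, root position

The pitch classes Eb, Gb, Bb, D arrange in thirds as Eb–Gb–Bb–D: an Eb minor-major seventh chord.
Eb is the root of Eb minor-major seventh; root in the bass means root position (figured bass 7).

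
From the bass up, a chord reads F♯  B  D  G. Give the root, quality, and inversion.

G major seventh, third inversion

Reducing to letter names: F#, B, D, G. These stack in thirds as G–B–D–F# — a G major seventh chord.
With the seventh (F#) in the bass, the chord is in third inversion (figured bass 4/2).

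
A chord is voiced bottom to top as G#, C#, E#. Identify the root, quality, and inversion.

C# major, second inversion

The pitch classes G#, C#, E# arrange in thirds as C#–E#–G#: a C# major triad.
G# is the fifth of C# major; fifth in the bass means second inversion (figured bass 6/4).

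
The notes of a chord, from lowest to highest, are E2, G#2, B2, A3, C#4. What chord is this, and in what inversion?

A major ninth, second inversion

Reducing to letter names: E, G#, B, A, C#. These stack in thirds as A–C#–E–G#–B — an A major ninth chord.
The lowest note is E, the fifth of the chord, so this is second inversion.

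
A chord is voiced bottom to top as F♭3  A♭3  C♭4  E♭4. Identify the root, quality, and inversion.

Fb major seventh, root position

Reducing to letter names: Fb, Ab, Cb, Eb. These stack in thirds as Fb–Ab–Cb–Eb — an Fb major seventh chord.
With the root (Fb) in the bass, the chord is in root position (figured bass 7).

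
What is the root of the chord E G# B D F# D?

E

The distinct letter names are E, G#, B, D, F#. Arranged as a stack of thirds they read E–G#–B–D–F#, so E is the root (an E dominant ninth chord).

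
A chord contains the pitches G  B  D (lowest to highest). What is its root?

The distinct letter names are G, B, D. Arranged as a stack of thirds they read G–B–D, so G is the root (a G major triad).

G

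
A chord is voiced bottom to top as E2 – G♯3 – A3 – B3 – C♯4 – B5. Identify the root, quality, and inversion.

Reducing to letter names: E, G#, A, B, C#. These stack in thirds as A–C#–E–G#–B — an A major ninth chord.
With the fifth (E) in the bass, the chord is in second inversion.

A major ninth, second inversion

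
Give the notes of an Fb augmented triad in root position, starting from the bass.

The chord tones are Fb–Ab–C. With the root (Fb) lowest for root position: Fb, Ab, C.

Fb, Ab, C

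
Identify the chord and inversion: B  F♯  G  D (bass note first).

G major seventh, first inversion

The distinct note names are B, F#, G, D. Stacked in thirds they read G–B–D–F#, which is a major seventh chord on G.
With the third (B) in the bass, the chord is in first inversion (figured bass 6/5).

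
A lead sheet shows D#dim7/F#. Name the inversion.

first inversion

D#dim7/F# means D# diminished seventh with F# in the bass. F# is the third of D# diminished seventh (D#–F#–A–C), so this is first inversion.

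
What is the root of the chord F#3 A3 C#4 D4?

The distinct letter names are F#, A, C#, D. Arranged as a stack of thirds they read D–F#–A–C#, so D is the root (a D major seventh chord).

D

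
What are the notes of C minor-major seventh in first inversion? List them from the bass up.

Eb, G, B, C

C minor-major seventh is C–Eb–G–B. First inversion puts the third (Eb) in the bass, with the remaining tones above: Eb, G, B, C.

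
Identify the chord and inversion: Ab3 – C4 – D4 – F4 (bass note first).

D half-diminished seventh, second inversion

Reducing to letter names: Ab, C, D, F. These stack in thirds as D–F–Ab–C — a D half-diminished seventh chord.
With the fifth (Ab) in the bass, the chord is in second inversion (figured bass 4/3).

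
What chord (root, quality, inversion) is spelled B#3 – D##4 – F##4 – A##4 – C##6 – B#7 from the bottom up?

The pitch classes B#, D##, F##, A##, C## arrange in thirds as B#–D##–F##–A##–C##: a B# major ninth chord.
With the root (B#) in the bass, the chord is in root position.

B# major ninth, root position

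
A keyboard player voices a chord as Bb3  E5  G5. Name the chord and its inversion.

The distinct note names are Bb, E, G. Stacked in thirds they read E–G–Bb, which is a diminished triad on E.
With the fifth (Bb) in the bass, the chord is in second inversion (figured bass 6/4).

E diminished, second inversion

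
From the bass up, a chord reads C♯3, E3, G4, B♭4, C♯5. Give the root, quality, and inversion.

The distinct note names are C#, E, G, Bb. Stacked in thirds they read C#–E–G–Bb, which is a diminished seventh chord on C#.
The lowest note is C#, the root of the chord, so this is root position (figured bass 7).

C# diminished seventh, root position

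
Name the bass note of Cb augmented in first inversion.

In first inversion the third is lowest. For Cb augmented (Cb–Eb–G) that is Eb.

Eb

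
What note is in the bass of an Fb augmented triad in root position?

Fb

In root position the root is lowest. For Fb augmented (Fb–Ab–C) that is Fb.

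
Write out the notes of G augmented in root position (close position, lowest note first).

Spelling G augmented: G–B–D#. In root position the root is bass, giving G, B, D# from the bottom.

G, B, D#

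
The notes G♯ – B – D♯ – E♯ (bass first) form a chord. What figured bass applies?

The notes G#, B, D#, E# stack in thirds as E#–G#–B–D# — an E# half-diminished seventh chord. The bass G# is the third, so this is first inversion: figured 6/5.

6/5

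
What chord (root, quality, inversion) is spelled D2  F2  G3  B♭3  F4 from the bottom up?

The pitch classes D, F, G, Bb arrange in thirds as G–Bb–D–F: a G minor seventh chord.
With the fifth (D) in the bass, the chord is in second inversion (figured bass 4/3).

G minor seventh, second inversion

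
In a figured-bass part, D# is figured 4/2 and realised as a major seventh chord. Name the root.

E

The figures 4/2 mean the seventh of the chord is in the bass. If D# is the seventh of a major seventh chord, the root is E (chord tones E–G#–B–D#).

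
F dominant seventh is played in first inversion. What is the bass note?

A

The third of F dominant seventh (F–A–C–Eb) is A; that is the bass in first inversion.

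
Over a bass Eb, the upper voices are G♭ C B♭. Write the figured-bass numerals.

The notes Eb, Gb, C, Bb stack in thirds as C–Eb–Gb–Bb — a C half-diminished seventh chord. The bass Eb is the third, so this is first inversion: figured 6/5.

6/5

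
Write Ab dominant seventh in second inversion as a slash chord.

Second inversion of Ab dominant seventh has the fifth (Eb) in the bass. As a slash chord: Ab7/Eb.

Ab7/Eb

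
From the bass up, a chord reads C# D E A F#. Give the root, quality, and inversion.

D major ninth, third inversion

Reducing to letter names: C#, D, E, A, F#. These stack in thirds as D–F#–A–C#–E — a D major ninth chord.
The lowest note is C#, the seventh of the chord, so this is third inversion.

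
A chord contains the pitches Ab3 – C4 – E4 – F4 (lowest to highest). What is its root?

F

Reordering Ab, C, E, F into stacked thirds gives F–Ab–C–E; the bottom of that stack, F, is the root.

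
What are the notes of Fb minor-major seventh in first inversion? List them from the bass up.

Abb, Cb, Eb, Fb

The chord tones are Fb–Abb–Cb–Eb. With the third (Abb) lowest for first inversion: Abb, Cb, Eb, Fb.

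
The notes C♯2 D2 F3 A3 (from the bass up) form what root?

D

Reordering C#, D, F, A into stacked thirds gives D–F–A–C#; the bottom of that stack, D, is the root.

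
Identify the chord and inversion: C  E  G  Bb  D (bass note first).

C dominant ninth, root position

The distinct note names are C, E, G, Bb, D. Stacked in thirds they read C–E–G–Bb–D, which is a dominant ninth chord on C.
The lowest note is C, the root of the chord, so this is root position.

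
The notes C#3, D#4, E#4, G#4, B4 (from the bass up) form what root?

The distinct letter names are C#, D#, E#, G#, B. Arranged as a stack of thirds they read C#–E#–G#–B–D#, so C# is the root (a C# dominant ninth chord).

C#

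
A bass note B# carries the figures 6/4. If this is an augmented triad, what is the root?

E

The figures 6/4 mean the fifth of the chord is in the bass. If B# is the fifth of an augmented triad, the root is E (chord tones E–G#–B#).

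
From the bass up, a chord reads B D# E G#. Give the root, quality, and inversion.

E major seventh, second inversion

Reducing to letter names: B, D#, E, G#. These stack in thirds as E–G#–B–D# — an E major seventh chord.
B is the fifth of E major seventh; fifth in the bass means second inversion (figured bass 4/3).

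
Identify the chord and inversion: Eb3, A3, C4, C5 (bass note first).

The pitch classes Eb, A, C arrange in thirds as A–C–Eb: an A diminished triad.
With the fifth (Eb) in the bass, the chord is in second inversion (figured bass 6/4).

A diminished, second inversion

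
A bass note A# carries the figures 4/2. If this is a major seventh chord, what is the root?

The figures 4/2 mean the seventh of the chord is in the bass. If A# is the seventh of a major seventh chord, the root is B (chord tones B–D#–F#–A#).

B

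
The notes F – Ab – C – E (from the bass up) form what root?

F

The distinct letter names are F, Ab, C, E. Arranged as a stack of thirds they read F–Ab–C–E, so F is the root (an F minor-major seventh chord).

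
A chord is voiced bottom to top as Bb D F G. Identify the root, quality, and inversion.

G minor seventh, first inversion

Reducing to letter names: Bb, D, F, G. These stack in thirds as G–Bb–D–F — a G minor seventh chord.
With the third (Bb) in the bass, the chord is in first inversion (figured bass 6/5).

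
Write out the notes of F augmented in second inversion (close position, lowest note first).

F augmented is F–A–C#. Second inversion puts the fifth (C#) in the bass, with the remaining tones above: C#, F, A.

C#, F, A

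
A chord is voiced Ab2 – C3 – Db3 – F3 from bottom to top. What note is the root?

Db

Reordering Ab, C, Db, F into stacked thirds gives Db–F–Ab–C; the bottom of that stack, Db, is the root.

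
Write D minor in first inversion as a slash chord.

Dm/F

First inversion of D minor has the third (F) in the bass. As a slash chord: Dm/F.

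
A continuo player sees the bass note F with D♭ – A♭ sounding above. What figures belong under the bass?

6

The notes F, Db, Ab stack in thirds as Db–F–Ab — a Db major triad. The bass F is the third, so this is first inversion: figured 6.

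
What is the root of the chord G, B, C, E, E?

C

Reordering G, B, C, E into stacked thirds gives C–E–G–B; the bottom of that stack, C, is the root.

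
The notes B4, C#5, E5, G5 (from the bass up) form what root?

The distinct letter names are B, C#, E, G. Arranged as a stack of thirds they read C#–E–G–B, so C# is the root (a C# half-diminished seventh chord).

C#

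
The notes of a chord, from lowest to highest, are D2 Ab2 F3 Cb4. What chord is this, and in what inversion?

Reducing to letter names: D, Ab, F, Cb. These stack in thirds as D–F–Ab–Cb — a D diminished seventh chord.
D is the root of D diminished seventh; root in the bass means root position (figured bass 7).

D diminished seventh, root position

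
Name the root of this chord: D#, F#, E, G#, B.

Reordering D#, F#, E, G#, B into stacked thirds gives E–G#–B–D#–F#; the bottom of that stack, E, is the root.

E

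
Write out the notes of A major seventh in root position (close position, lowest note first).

The chord tones are A–C#–E–G#. With the root (A) lowest for root position: A, C#, E, G#.

A, C#, E, G#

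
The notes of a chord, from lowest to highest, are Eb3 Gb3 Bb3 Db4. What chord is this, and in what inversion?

Reducing to letter names: Eb, Gb, Bb, Db. These stack in thirds as Eb–Gb–Bb–Db — an Eb minor seventh chord.
The lowest note is Eb, the root of the chord, so this is root position (figured bass 7).

Eb minor seventh, root position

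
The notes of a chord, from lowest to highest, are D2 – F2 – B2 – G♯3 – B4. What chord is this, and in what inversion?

G# diminished seventh, second inversion

The pitch classes D, F, B, G# arrange in thirds as G#–B–D–F: a G# diminished seventh chord.
D is the fifth of G# diminished seventh; fifth in the bass means second inversion (figured bass 4/3).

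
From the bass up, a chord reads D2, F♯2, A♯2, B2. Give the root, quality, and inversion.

B minor-major seventh, first inversion

The pitch classes D, F#, A#, B arrange in thirds as B–D–F#–A#: a B minor-major seventh chord.
The lowest note is D, the third of the chord, so this is first inversion (figured bass 6/5).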